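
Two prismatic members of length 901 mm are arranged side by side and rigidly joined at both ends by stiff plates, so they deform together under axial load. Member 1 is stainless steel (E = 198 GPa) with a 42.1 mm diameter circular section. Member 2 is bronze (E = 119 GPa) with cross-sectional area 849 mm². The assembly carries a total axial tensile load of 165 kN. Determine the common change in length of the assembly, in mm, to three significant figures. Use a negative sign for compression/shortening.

0.395 mm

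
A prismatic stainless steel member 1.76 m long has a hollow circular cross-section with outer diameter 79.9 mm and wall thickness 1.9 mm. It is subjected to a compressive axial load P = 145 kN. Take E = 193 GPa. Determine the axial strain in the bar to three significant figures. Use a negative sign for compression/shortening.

A = 465.6 mm².
σ = N/A = -311.4 MPa; ε = σ/E = -311.4/193000 = -1.614e-03.

-0.00161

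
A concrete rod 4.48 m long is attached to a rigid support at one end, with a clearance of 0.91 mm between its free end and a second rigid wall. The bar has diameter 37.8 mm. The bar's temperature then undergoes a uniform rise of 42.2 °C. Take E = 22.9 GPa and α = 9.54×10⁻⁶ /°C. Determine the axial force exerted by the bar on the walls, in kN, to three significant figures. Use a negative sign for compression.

Free thermal expansion αLΔT = 9.54e-6 · 4480 · 42.2 = 1.804 mm.
The walls engage after the gap closes; constrained expansion = 1.804 − 0.91 = 0.8936 mm.
The walls impose strain ε = −(0.8936)/4480 = -1.9946e-04; σ = Eε = 22900 · -1.9946e-04 = -4.568 MPa.
Wall reaction R = σ·A = -4.568·1122 = -5126 N = -5.126 kN.

-5.13 kN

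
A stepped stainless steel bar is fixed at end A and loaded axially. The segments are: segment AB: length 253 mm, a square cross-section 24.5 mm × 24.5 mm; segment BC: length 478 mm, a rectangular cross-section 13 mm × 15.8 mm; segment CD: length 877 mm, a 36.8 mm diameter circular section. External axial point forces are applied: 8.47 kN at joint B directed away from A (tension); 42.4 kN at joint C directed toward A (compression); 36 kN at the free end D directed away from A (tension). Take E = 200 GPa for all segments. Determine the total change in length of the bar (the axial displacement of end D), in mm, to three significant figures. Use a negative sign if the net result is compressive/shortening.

0.0783 mm

Internal axial forces (sectioning from the free end, tension +): N_CD = 36 kN, N_BC = -6.4 kN, N_AB = 2.07 kN.
A_AB = 600.2 mm².
A_BC = 205.4 mm².
A_CD = 1064 mm².
δ_AB = 2070·253/(600.2·200000) = 0.004362 mm
δ_BC = -6400·478/(205.4·200000) = -0.07447 mm
δ_CD = 36000·877/(1064·200000) = 0.1484 mm
δ = Σδ_i = 0.07831 mm.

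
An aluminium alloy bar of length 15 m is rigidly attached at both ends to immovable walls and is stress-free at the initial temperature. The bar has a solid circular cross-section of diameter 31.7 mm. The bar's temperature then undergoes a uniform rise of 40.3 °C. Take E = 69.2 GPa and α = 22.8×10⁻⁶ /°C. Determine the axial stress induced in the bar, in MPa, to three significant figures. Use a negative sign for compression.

Free thermal expansion αLΔT = 22.8e-6 · 15000 · 40.3 = 13.78 mm.
The walls impose strain ε = −(13.78)/15000 = -9.1884e-04; σ = Eε = 69200 · -9.1884e-04 = -63.58 MPa.

-63.6 MPa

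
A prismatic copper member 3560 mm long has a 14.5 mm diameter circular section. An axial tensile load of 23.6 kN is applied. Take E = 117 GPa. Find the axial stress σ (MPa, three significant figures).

A = 165.1 mm².
σ = N/A = 23600/165.1 = 142.9 MPa.

143 MPa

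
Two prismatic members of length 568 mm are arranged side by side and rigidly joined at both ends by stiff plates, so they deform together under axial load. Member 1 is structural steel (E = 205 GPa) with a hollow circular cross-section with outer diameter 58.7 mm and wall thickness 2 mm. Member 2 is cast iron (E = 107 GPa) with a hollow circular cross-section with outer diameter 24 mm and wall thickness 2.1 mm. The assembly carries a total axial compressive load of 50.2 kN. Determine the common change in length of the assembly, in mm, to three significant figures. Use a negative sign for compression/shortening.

A_1 = 356.3 mm².
A_2 = 144.5 mm².
Equal strain + equilibrium ⇒ each member carries load in proportion to AE: A₁E₁ = 73030000 N, A₂E₂ = 15460000 N, ΣAE = 88490000 N.
δ = PL/ΣAE = -50200·568/88490000 = -0.3222 mm.

-0.322 mm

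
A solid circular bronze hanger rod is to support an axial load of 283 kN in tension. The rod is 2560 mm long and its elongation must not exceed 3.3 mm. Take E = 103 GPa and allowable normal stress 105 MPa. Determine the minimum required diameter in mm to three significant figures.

58.6 mm

Required area A ≥ P/σ_allow = 283000/105 = 2695 mm².
For a solid circular section, d ≥ √(4A/π) = 58.58 mm.
Elongation limit: A ≥ PL/(Eδ_allow) = 283000·2560/(103000·3.3) = 2131 mm² ⇒ d ≥ 52.09 mm.
The stress limit governs.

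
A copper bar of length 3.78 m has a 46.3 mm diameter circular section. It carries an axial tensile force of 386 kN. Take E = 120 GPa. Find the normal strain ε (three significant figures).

A = 1684 mm².
σ = N/A = 229.3 MPa; ε = σ/E = 229.3/120000 = 1.911e-03.

0.00191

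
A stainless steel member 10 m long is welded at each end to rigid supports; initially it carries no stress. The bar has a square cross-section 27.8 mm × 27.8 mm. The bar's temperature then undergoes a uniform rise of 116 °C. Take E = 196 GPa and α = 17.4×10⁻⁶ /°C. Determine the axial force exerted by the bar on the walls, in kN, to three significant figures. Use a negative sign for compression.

-306 kN

Free thermal expansion αLΔT = 17.4e-6 · 10000 · 116 = 20.18 mm.
The walls impose strain ε = −(20.18)/10000 = -2.0184e-03; σ = Eε = 196000 · -2.0184e-03 = -395.6 MPa.
Wall reaction R = σ·A = -395.6·772.8 = -305700 N = -305.7 kN.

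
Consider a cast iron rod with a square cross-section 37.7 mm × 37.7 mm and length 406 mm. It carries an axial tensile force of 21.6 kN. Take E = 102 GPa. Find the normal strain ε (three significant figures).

A = 1421 mm².
σ = N/A = 15.2 MPa; ε = σ/E = 15.2/102000 = 1.490e-04.

1.49e-04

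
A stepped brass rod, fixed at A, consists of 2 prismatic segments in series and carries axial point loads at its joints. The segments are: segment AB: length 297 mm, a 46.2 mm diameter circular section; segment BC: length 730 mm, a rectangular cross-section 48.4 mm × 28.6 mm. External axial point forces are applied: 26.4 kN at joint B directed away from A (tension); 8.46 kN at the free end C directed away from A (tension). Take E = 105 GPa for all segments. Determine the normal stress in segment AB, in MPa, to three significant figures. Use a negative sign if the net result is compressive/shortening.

20.8 MPa

Internal axial forces (sectioning from the free end, tension +): N_BC = 8.46 kN, N_AB = 34.86 kN.
A_AB = 1676 mm².
σ_AB = N_AB/A_AB = 34860/1676 = 20.79 MPa.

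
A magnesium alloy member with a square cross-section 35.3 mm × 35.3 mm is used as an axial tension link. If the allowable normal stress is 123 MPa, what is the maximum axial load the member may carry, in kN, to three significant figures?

153 kN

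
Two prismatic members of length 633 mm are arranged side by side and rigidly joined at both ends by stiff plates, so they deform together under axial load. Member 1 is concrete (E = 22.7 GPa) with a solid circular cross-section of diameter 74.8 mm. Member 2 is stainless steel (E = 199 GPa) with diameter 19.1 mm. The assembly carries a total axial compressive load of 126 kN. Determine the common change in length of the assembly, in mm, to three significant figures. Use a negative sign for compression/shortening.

-0.509 mm

A_1 = 4394 mm².
A_2 = 286.5 mm².
Equal strain + equilibrium ⇒ each member carries load in proportion to AE: A₁E₁ = 99750000 N, A₂E₂ = 57020000 N, ΣAE = 156800000 N.
δ = PL/ΣAE = -126000·633/156800000 = -0.5088 mm.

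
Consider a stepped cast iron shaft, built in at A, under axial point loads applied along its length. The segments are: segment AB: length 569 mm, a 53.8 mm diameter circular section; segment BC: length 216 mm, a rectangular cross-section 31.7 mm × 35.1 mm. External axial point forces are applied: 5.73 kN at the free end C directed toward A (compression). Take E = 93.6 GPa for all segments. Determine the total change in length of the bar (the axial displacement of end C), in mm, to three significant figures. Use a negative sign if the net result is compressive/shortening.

-0.0272 mm

Internal axial forces (sectioning from the free end, tension +): N_BC = -5.73 kN, N_AB = -5.73 kN.
A_AB = 2273 mm².
A_BC = 1113 mm².
δ_AB = -5730·569/(2273·93600) = -0.01532 mm
δ_BC = -5730·216/(1113·93600) = -0.01188 mm
δ = Σδ_i = -0.02721 mm.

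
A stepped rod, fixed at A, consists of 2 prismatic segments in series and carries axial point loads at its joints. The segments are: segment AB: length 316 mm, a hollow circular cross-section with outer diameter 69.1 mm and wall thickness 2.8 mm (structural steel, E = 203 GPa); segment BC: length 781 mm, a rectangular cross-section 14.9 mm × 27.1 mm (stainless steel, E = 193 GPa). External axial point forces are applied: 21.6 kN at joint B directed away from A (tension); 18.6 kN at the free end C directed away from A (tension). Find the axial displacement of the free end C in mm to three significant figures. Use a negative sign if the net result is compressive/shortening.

Internal axial forces (sectioning from the free end, tension +): N_BC = 18.6 kN, N_AB = 40.2 kN.
A_AB = 583.2 mm².
A_BC = 403.8 mm².
δ_AB = 40200·316/(583.2·203000) = 0.1073 mm
δ_BC = 18600·781/(403.8·193000) = 0.1864 mm
δ = Σδ_i = 0.2937 mm.

0.294 mm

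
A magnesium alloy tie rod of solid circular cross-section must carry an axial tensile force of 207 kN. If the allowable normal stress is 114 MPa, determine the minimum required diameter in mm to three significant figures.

48.1 mm

Required area A ≥ P/σ_allow = 207000/114 = 1816 mm².
For a solid circular section, d ≥ √(4A/π) = 48.08 mm.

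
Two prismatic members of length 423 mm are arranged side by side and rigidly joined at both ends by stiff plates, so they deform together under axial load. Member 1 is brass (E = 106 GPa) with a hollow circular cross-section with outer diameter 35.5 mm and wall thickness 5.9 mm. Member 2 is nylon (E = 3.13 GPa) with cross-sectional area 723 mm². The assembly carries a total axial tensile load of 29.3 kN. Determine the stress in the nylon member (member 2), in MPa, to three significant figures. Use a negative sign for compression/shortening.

A_1 = 548.6 mm².
Equal strain + equilibrium ⇒ each member carries load in proportion to AE: A₁E₁ = 58160000 N, A₂E₂ = 2263000 N, ΣAE = 60420000 N.
σ₂ = P·E₂/ΣAE = 29300·3130/60420000 = 1.518 MPa.

1.52 MPa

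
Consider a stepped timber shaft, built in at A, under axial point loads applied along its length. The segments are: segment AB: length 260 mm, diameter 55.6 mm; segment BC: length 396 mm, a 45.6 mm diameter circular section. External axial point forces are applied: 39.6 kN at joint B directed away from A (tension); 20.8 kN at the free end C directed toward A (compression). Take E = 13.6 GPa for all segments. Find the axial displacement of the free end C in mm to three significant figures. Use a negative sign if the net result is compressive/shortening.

Internal axial forces (sectioning from the free end, tension +): N_BC = -20.8 kN, N_AB = 18.8 kN.
A_AB = 2428 mm².
A_BC = 1633 mm².
δ_AB = 18800·260/(2428·13600) = 0.148 mm
δ_BC = -20800·396/(1633·13600) = -0.3709 mm
δ = Σδ_i = -0.2228 mm.

-0.223 mm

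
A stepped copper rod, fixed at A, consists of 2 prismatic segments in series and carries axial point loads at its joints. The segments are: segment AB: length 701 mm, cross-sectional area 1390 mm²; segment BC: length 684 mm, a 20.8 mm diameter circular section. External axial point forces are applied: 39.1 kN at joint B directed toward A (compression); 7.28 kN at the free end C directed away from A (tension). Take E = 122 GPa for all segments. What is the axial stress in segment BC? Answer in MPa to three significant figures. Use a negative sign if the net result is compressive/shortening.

21.4 MPa

Internal axial forces (sectioning from the free end, tension +): N_BC = 7.28 kN, N_AB = -31.82 kN.
A_BC = 339.8 mm².
σ_BC = N_BC/A_BC = 7280/339.8 = 21.42 MPa.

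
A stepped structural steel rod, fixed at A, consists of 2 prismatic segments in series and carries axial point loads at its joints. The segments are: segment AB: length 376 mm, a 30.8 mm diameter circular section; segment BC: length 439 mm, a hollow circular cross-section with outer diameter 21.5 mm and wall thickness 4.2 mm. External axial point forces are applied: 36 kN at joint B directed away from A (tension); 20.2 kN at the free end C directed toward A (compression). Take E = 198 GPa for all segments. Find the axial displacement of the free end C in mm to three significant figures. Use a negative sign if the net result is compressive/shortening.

Internal axial forces (sectioning from the free end, tension +): N_BC = -20.2 kN, N_AB = 15.8 kN.
A_AB = 745.1 mm².
A_BC = 228.3 mm².
δ_AB = 15800·376/(745.1·198000) = 0.04027 mm
δ_BC = -20200·439/(228.3·198000) = -0.1962 mm
δ = Σδ_i = -0.1559 mm.

-0.156 mm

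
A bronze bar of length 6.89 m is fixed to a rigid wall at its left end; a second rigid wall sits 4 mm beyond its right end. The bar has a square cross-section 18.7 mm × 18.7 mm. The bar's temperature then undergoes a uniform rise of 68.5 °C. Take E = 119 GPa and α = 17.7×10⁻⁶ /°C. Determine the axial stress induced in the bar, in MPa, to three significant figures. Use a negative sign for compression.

-75.2 MPa

Free thermal expansion αLΔT = 17.7e-6 · 6890 · 68.5 = 8.354 mm.
The walls engage after the gap closes; constrained expansion = 8.354 − 4 = 4.354 mm.
The walls impose strain ε = −(4.354)/6890 = -6.3190e-04; σ = Eε = 119000 · -6.3190e-04 = -75.2 MPa.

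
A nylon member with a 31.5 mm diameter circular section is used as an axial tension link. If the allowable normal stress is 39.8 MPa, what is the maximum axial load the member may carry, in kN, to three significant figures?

A = 779.3 mm².
P_max = σ_allow · A = 39.8 · 779.3 = 31020 N = 31.02 kN.

31.0 kN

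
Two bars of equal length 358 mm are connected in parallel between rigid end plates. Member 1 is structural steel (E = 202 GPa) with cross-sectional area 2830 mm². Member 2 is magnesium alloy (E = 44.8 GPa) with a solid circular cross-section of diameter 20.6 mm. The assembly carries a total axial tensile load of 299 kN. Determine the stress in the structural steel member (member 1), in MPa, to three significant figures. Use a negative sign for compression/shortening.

103 MPa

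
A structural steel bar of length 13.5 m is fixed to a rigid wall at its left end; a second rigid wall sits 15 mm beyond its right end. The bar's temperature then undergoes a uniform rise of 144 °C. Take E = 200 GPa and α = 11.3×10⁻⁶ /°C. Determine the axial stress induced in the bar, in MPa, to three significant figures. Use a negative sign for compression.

-103 MPa

Free thermal expansion αLΔT = 11.3e-6 · 13500 · 144 = 21.97 mm.
The walls engage after the gap closes; constrained expansion = 21.97 − 15 = 6.967 mm.
The walls impose strain ε = −(6.967)/13500 = -5.1609e-04; σ = Eε = 200000 · -5.1609e-04 = -103.2 MPa.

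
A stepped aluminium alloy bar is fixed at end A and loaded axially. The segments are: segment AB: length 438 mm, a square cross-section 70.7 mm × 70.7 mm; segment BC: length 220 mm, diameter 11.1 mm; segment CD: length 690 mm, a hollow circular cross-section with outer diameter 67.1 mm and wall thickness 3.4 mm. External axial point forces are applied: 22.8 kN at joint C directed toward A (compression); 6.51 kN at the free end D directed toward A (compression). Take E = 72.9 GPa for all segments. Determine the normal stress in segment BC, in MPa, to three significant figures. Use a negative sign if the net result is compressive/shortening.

-303 MPa

Internal axial forces (sectioning from the free end, tension +): N_CD = -6.51 kN, N_BC = -29.31 kN, N_AB = -29.31 kN.
A_BC = 96.77 mm².
σ_BC = N_BC/A_BC = -29310/96.77 = -302.9 MPa.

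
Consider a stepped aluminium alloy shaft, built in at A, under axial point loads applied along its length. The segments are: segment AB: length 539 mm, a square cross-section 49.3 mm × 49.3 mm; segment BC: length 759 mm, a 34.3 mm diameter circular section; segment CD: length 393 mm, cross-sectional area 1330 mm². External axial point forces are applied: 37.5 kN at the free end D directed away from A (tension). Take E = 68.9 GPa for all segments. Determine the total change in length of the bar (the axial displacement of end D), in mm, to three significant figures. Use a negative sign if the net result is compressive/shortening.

0.729 mm

Internal axial forces (sectioning from the free end, tension +): N_CD = 37.5 kN, N_BC = 37.5 kN, N_AB = 37.5 kN.
A_AB = 2430 mm².
A_BC = 924 mm².
δ_AB = 37500·539/(2430·68900) = 0.1207 mm
δ_BC = 37500·759/(924·68900) = 0.4471 mm
δ_CD = 37500·393/(1330·68900) = 0.1608 mm
δ = Σδ_i = 0.7286 mm.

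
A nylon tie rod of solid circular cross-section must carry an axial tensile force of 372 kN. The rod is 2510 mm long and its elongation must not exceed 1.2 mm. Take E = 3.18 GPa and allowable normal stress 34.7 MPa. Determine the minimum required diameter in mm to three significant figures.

558 mm

Required area A ≥ P/σ_allow = 372000/34.7 = 10720 mm².
For a solid circular section, d ≥ √(4A/π) = 116.8 mm.
Elongation limit: A ≥ PL/(Eδ_allow) = 372000·2510/(3180·1.2) = 244700 mm² ⇒ d ≥ 558.2 mm.
The elongation limit governs.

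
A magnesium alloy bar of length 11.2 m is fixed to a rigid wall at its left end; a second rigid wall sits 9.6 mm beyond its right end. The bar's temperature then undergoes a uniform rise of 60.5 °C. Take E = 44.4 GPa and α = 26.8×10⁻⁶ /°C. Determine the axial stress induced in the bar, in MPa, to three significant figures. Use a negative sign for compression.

-33.9 MPa

Free thermal expansion αLΔT = 26.8e-6 · 11200 · 60.5 = 18.16 mm.
The walls engage after the gap closes; constrained expansion = 18.16 − 9.6 = 8.56 mm.
The walls impose strain ε = −(8.56)/11200 = -7.6426e-04; σ = Eε = 44400 · -7.6426e-04 = -33.93 MPa.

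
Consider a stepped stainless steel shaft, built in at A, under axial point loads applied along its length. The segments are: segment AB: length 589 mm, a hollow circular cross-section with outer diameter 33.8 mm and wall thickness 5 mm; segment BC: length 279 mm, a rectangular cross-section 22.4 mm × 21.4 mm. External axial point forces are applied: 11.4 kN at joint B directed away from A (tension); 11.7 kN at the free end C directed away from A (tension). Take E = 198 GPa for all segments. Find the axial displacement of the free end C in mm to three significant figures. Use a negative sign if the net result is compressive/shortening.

Internal axial forces (sectioning from the free end, tension +): N_BC = 11.7 kN, N_AB = 23.1 kN.
A_AB = 452.4 mm².
A_BC = 479.4 mm².
δ_AB = 23100·589/(452.4·198000) = 0.1519 mm
δ_BC = 11700·279/(479.4·198000) = 0.03439 mm
δ = Σδ_i = 0.1863 mm.

0.186 mm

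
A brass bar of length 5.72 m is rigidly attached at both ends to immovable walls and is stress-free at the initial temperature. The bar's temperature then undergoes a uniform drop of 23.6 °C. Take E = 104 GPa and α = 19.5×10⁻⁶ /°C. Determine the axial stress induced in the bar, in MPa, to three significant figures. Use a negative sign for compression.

47.9 MPa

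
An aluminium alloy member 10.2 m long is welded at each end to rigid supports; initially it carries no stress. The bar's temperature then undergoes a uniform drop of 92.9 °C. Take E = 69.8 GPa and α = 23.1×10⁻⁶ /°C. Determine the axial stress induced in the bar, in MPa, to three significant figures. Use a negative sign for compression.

150 MPa

Free thermal expansion αLΔT = 23.1e-6 · 10200 · -92.9 = -21.89 mm.
The walls impose strain ε = −(-21.89)/10200 = 2.1460e-03; σ = Eε = 69800 · 2.1460e-03 = 149.8 MPa.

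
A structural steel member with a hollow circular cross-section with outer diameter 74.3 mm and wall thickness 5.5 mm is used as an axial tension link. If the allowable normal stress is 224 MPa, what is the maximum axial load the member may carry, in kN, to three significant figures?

A = 1189 mm².
P_max = σ_allow · A = 224 · 1189 = 266300 N = 266.3 kN.

266 kN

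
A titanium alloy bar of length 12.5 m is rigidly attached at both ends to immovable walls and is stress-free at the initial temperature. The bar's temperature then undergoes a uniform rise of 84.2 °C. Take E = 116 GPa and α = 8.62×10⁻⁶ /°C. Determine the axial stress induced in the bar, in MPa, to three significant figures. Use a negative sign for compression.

Free thermal expansion αLΔT = 8.62e-6 · 12500 · 84.2 = 9.073 mm.
The walls impose strain ε = −(9.073)/12500 = -7.2580e-04; σ = Eε = 116000 · -7.2580e-04 = -84.19 MPa.

-84.2 MPa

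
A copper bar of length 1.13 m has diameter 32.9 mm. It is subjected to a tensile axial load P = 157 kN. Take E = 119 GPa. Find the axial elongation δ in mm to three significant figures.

A = 850.1 mm².
δ_mech = NL/(AE) = 157000·1130/(850.1·119000) = 1.754 mm.

1.75 mm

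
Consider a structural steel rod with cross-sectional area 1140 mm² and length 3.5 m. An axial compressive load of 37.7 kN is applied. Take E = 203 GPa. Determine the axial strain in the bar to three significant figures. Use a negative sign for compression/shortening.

-1.63e-04

σ = N/A = -33.07 MPa; ε = σ/E = -33.07/203000 = -1.629e-04.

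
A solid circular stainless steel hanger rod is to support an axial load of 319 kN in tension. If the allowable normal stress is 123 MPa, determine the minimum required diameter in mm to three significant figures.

57.5 mm

Required area A ≥ P/σ_allow = 319000/123 = 2593 mm².
For a solid circular section, d ≥ √(4A/π) = 57.46 mm.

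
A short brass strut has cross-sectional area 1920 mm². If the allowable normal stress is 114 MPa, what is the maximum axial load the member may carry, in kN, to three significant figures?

219 kN

P_max = σ_allow · A = 114 · 1920 = 218900 N = 218.9 kN.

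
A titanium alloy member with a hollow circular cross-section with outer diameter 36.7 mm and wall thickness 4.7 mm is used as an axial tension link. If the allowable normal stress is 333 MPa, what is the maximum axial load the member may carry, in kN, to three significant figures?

157 kN

A = 472.5 mm².
P_max = σ_allow · A = 333 · 472.5 = 157300 N = 157.3 kN.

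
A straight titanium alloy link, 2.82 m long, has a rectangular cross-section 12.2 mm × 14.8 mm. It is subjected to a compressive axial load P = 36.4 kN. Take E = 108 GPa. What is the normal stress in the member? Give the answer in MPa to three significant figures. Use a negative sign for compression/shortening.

-202 MPa

A = 180.6 mm².
σ = N/A = -36400/180.6 = -201.6 MPa.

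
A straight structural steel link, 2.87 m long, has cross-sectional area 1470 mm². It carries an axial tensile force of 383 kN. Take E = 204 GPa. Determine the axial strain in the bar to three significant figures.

σ = N/A = 260.5 MPa; ε = σ/E = 260.5/204000 = 1.277e-03.

0.00128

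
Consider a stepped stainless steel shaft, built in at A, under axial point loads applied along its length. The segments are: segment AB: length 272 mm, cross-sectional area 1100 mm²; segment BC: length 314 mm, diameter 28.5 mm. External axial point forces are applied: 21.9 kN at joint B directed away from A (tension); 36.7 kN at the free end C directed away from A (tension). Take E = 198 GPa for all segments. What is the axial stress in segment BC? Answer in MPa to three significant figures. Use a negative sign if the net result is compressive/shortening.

57.5 MPa

Internal axial forces (sectioning from the free end, tension +): N_BC = 36.7 kN, N_AB = 58.6 kN.
A_BC = 637.9 mm².
σ_BC = N_BC/A_BC = 36700/637.9 = 57.53 MPa.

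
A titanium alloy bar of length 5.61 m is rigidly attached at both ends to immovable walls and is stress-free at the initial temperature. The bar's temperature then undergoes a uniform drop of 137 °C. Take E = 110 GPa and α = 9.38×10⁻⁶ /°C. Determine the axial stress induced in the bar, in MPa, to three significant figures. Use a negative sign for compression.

141 MPa

Free thermal expansion αLΔT = 9.38e-6 · 5610 · -137 = -7.209 mm.
The walls impose strain ε = −(-7.209)/5610 = 1.2851e-03; σ = Eε = 110000 · 1.2851e-03 = 141.4 MPa.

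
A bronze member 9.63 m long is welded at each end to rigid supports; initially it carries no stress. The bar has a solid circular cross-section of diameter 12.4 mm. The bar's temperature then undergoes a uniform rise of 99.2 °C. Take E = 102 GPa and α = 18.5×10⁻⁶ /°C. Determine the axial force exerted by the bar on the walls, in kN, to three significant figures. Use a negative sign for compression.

Free thermal expansion αLΔT = 18.5e-6 · 9630 · 99.2 = 17.67 mm.
The walls impose strain ε = −(17.67)/9630 = -1.8352e-03; σ = Eε = 102000 · -1.8352e-03 = -187.2 MPa.
Wall reaction R = σ·A = -187.2·120.8 = -22610 N = -22.61 kN.

-22.6 kN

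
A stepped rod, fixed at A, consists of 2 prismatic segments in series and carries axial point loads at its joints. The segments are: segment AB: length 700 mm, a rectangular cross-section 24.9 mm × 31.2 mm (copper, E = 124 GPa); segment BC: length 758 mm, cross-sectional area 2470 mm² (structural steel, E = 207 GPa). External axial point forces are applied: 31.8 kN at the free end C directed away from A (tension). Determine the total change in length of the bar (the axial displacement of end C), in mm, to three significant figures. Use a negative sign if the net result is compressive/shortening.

0.278 mm

Internal axial forces (sectioning from the free end, tension +): N_BC = 31.8 kN, N_AB = 31.8 kN.
A_AB = 776.9 mm².
δ_AB = 31800·700/(776.9·124000) = 0.2311 mm
δ_BC = 31800·758/(2470·207000) = 0.04714 mm
δ = Σδ_i = 0.2782 mm.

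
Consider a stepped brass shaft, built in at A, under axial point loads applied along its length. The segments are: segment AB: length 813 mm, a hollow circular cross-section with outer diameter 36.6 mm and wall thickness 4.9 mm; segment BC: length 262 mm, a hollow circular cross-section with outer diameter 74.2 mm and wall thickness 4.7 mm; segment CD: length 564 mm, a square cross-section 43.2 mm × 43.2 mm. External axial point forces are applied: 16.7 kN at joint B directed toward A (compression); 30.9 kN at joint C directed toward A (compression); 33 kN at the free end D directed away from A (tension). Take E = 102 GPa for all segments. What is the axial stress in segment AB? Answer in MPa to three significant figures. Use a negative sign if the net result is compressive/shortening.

Internal axial forces (sectioning from the free end, tension +): N_CD = 33 kN, N_BC = 2.1 kN, N_AB = -14.6 kN.
A_AB = 488 mm².
σ_AB = N_AB/A_AB = -14600/488 = -29.92 MPa.

-29.9 MPa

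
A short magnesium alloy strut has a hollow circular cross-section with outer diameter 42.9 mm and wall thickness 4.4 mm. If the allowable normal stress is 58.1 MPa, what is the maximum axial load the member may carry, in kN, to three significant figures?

30.9 kN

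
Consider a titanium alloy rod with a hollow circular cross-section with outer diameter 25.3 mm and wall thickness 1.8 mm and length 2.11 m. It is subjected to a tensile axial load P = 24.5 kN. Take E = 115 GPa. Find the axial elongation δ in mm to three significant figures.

3.38 mm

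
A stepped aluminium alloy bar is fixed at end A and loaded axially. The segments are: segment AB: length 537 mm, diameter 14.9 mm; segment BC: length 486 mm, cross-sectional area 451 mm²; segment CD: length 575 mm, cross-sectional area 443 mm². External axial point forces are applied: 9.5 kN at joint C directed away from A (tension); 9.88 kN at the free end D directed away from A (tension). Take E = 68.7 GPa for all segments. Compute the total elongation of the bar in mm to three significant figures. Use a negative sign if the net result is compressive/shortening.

1.36 mm

Internal axial forces (sectioning from the free end, tension +): N_CD = 9.88 kN, N_BC = 19.38 kN, N_AB = 19.38 kN.
A_AB = 174.4 mm².
δ_AB = 19380·537/(174.4·68700) = 0.8688 mm
δ_BC = 19380·486/(451·68700) = 0.304 mm
δ_CD = 9880·575/(443·68700) = 0.1867 mm
δ = Σδ_i = 1.359 mm.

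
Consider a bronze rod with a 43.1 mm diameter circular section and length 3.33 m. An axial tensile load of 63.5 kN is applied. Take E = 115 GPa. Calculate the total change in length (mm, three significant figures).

A = 1459 mm².
δ_mech = NL/(AE) = 63500·3330/(1459·115000) = 1.26 mm.

1.26 mm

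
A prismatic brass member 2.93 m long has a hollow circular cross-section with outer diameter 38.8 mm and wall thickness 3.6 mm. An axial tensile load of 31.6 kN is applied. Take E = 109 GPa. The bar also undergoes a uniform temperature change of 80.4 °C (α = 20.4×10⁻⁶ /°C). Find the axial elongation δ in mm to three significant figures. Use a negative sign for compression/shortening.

6.94 mm

A = 398.1 mm².
δ_mech = NL/(AE) = 31600·2930/(398.1·109000) = 2.134 mm.
δ_thermal = αLΔT = 20.4e-6·2930·80.4 = 4.806 mm.
δ = δ_mech + δ_thermal = 6.939 mm.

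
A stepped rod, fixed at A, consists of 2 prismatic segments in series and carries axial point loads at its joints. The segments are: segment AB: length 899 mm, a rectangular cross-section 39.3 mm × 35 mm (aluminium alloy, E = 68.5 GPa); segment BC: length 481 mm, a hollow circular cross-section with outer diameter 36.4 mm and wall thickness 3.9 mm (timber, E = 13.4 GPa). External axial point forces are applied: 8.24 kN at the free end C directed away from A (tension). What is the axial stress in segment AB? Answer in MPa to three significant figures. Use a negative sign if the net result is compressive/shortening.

Internal axial forces (sectioning from the free end, tension +): N_BC = 8.24 kN, N_AB = 8.24 kN.
A_AB = 1376 mm².
σ_AB = N_AB/A_AB = 8240/1376 = 5.991 MPa.

5.99 MPa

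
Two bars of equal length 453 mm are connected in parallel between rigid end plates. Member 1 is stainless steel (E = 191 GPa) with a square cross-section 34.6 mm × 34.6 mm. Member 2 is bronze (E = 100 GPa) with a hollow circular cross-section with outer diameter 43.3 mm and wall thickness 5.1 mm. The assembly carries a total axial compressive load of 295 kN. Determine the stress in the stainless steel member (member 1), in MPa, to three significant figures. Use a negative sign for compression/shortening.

A_1 = 1197 mm².
A_2 = 612 mm².
Equal strain + equilibrium ⇒ each member carries load in proportion to AE: A₁E₁ = 228700000 N, A₂E₂ = 61200000 N, ΣAE = 289900000 N.
σ₁ = P·E₁/ΣAE = -295000·191000/289900000 = -194.4 MPa.

-194 MPa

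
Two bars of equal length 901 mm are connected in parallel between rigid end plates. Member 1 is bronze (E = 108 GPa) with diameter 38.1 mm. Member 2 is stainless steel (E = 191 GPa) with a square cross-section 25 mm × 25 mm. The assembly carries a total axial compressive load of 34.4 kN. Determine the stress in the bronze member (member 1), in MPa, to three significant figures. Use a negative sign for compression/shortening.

-15.3 MPa

A_1 = 1140 mm².
A_2 = 625 mm².
Equal strain + equilibrium ⇒ each member carries load in proportion to AE: A₁E₁ = 123100000 N, A₂E₂ = 119400000 N, ΣAE = 242500000 N.
σ₁ = P·E₁/ΣAE = -34400·108000/242500000 = -15.32 MPa.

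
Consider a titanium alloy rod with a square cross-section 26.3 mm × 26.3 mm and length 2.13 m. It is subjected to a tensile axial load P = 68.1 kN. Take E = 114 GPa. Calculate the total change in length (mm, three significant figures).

1.84 mm

A = 691.7 mm².
δ_mech = NL/(AE) = 68100·2130/(691.7·114000) = 1.84 mm.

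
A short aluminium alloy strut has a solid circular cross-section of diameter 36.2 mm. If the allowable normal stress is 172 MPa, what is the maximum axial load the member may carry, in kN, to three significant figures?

A = 1029 mm².
P_max = σ_allow · A = 172 · 1029 = 177000 N = 177 kN.

177 kN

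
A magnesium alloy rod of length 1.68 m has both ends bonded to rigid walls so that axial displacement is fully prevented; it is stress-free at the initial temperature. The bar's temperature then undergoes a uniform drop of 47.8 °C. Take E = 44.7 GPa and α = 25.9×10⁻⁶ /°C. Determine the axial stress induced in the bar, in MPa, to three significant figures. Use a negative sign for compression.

55.3 MPa

Free thermal expansion αLΔT = 25.9e-6 · 1680 · -47.8 = -2.08 mm.
The walls impose strain ε = −(-2.08)/1680 = 1.2380e-03; σ = Eε = 44700 · 1.2380e-03 = 55.34 MPa.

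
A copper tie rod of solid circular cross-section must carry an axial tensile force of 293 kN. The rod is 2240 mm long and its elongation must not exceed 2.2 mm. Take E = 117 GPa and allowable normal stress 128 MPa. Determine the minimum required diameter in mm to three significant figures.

57.0 mm

Required area A ≥ P/σ_allow = 293000/128 = 2289 mm².
For a solid circular section, d ≥ √(4A/π) = 53.99 mm.
Elongation limit: A ≥ PL/(Eδ_allow) = 293000·2240/(117000·2.2) = 2550 mm² ⇒ d ≥ 56.98 mm.
The elongation limit governs.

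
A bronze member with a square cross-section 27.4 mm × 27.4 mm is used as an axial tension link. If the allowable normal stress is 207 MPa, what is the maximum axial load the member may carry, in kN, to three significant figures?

155 kN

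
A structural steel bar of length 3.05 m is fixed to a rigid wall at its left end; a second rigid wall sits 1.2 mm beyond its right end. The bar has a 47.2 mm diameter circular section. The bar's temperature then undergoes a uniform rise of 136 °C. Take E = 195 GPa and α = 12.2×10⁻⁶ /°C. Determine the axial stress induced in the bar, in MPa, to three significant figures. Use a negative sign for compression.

-247 MPa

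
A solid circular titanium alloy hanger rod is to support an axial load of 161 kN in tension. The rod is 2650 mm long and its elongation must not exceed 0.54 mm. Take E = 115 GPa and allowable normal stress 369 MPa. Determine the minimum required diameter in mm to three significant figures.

Required area A ≥ P/σ_allow = 161000/369 = 436.3 mm².
For a solid circular section, d ≥ √(4A/π) = 23.57 mm.
Elongation limit: A ≥ PL/(Eδ_allow) = 161000·2650/(115000·0.54) = 6870 mm² ⇒ d ≥ 93.53 mm.
The elongation limit governs.

93.5 mm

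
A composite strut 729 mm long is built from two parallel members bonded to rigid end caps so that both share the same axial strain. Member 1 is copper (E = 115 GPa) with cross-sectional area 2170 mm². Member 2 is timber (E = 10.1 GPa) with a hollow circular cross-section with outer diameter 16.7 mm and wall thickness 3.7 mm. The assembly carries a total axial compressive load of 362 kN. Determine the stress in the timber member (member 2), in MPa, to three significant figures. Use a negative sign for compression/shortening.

A_2 = 151.1 mm².
Equal strain + equilibrium ⇒ each member carries load in proportion to AE: A₁E₁ = 249600000 N, A₂E₂ = 1526000 N, ΣAE = 251100000 N.
σ₂ = P·E₂/ΣAE = -362000·10100/251100000 = -14.56 MPa.

-14.6 MPa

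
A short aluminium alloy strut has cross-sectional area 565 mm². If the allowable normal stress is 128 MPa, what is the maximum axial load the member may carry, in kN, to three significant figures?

P_max = σ_allow · A = 128 · 565 = 72320 N = 72.32 kN.

72.3 kN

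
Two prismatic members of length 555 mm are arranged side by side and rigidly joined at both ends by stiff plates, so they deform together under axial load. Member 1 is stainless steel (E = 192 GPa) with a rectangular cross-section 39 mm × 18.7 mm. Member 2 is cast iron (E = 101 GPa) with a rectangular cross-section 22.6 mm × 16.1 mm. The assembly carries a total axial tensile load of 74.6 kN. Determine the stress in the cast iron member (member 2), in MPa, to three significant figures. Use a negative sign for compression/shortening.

A_1 = 729.3 mm².
A_2 = 363.9 mm².
Equal strain + equilibrium ⇒ each member carries load in proportion to AE: A₁E₁ = 140000000 N, A₂E₂ = 36750000 N, ΣAE = 176800000 N.
σ₂ = P·E₂/ΣAE = 74600·101000/176800000 = 42.62 MPa.

42.6 MPa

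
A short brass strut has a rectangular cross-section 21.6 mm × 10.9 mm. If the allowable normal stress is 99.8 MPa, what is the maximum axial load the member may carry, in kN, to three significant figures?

23.5 kN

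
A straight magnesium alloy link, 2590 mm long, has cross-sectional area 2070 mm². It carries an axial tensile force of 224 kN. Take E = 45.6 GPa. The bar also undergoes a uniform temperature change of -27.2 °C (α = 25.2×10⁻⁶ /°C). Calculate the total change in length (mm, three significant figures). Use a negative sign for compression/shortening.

4.37 mm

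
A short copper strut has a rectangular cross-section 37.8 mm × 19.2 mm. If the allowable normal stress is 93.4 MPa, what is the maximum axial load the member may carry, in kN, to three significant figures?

67.8 kN

A = 725.8 mm².
P_max = σ_allow · A = 93.4 · 725.8 = 67790 N = 67.79 kN.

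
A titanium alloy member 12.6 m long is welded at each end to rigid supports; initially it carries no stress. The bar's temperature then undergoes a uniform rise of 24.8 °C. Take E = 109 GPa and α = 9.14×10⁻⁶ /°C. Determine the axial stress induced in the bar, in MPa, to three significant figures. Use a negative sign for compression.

-24.7 MPa

Free thermal expansion αLΔT = 9.14e-6 · 12600 · 24.8 = 2.856 mm.
The walls impose strain ε = −(2.856)/12600 = -2.2667e-04; σ = Eε = 109000 · -2.2667e-04 = -24.71 MPa.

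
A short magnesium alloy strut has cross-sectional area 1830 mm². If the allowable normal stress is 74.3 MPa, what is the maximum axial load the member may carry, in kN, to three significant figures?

136 kN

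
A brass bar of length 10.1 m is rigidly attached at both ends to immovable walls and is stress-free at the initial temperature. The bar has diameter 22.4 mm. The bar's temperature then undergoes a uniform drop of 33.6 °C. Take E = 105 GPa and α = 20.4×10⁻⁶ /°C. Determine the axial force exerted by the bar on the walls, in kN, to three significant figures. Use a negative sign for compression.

Free thermal expansion αLΔT = 20.4e-6 · 10100 · -33.6 = -6.923 mm.
The walls impose strain ε = −(-6.923)/10100 = 6.8544e-04; σ = Eε = 105000 · 6.8544e-04 = 71.97 MPa.
Wall reaction R = σ·A = 71.97·394.1 = 28360 N = 28.36 kN.

28.4 kN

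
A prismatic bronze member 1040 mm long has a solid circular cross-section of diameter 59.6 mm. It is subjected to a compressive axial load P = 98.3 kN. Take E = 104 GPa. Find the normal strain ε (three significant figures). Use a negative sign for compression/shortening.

-3.39e-04

A = 2790 mm².
σ = N/A = -35.23 MPa; ε = σ/E = -35.23/104000 = -3.388e-04.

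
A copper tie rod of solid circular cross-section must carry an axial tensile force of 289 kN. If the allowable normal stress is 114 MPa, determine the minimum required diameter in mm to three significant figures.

56.8 mm

Required area A ≥ P/σ_allow = 289000/114 = 2535 mm².
For a solid circular section, d ≥ √(4A/π) = 56.81 mm.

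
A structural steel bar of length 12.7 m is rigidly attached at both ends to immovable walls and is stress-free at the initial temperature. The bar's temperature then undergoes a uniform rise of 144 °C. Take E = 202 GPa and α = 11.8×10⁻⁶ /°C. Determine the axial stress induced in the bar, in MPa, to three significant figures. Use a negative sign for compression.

Free thermal expansion αLΔT = 11.8e-6 · 12700 · 144 = 21.58 mm.
The walls impose strain ε = −(21.58)/12700 = -1.6992e-03; σ = Eε = 202000 · -1.6992e-03 = -343.2 MPa.

-343 MPa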